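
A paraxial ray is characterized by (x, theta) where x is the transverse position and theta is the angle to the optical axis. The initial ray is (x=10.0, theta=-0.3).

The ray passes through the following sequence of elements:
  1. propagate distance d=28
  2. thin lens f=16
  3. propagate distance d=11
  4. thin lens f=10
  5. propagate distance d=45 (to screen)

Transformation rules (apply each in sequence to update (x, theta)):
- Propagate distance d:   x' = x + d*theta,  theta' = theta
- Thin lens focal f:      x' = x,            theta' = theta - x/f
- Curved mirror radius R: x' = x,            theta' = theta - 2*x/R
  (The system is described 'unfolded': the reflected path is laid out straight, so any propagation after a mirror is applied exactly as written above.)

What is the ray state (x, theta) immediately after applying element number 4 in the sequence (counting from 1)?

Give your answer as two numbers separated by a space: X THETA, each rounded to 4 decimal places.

Initial: x=10.0000 theta=-0.3000
After 1 (propagate distance d=28): x=1.6000 theta=-0.3000
After 2 (thin lens f=16): x=1.6000 theta=-0.4000
After 3 (propagate distance d=11): x=-2.8000 theta=-0.4000
After 4 (thin lens f=10): x=-2.8000 theta=-0.1200
Rounded to 4 decimal places: x = -2.8000, theta = -0.1200

Answer: -2.8000 -0.1200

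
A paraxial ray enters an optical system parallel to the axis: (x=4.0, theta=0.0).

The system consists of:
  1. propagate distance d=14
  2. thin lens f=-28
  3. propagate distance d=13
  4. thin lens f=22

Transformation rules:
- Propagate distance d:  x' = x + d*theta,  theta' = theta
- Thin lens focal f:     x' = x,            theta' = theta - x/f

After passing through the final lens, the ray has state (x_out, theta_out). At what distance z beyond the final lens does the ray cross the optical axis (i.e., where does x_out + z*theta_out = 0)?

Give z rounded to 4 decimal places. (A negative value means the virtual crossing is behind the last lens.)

Answer: 47.4737

Derivation:
Initial: x=4.0000 theta=0.0000
After 1 (propagate distance d=14): x=4.0000 theta=0.0000
After 2 (thin lens f=-28): x=4.0000 theta=1/7 (≈0.1429)
After 3 (propagate distance d=13): x=41/7 (≈5.8571) theta=1/7 (≈0.1429)
After 4 (thin lens f=22): x=41/7 (≈5.8571) theta=-19/154 (≈-0.1234)
z_focus = -x_out/theta_out = -(41/7)/(-19/154) = 902/19 ≈ 47.4737
Rounded to 4 decimal places: z = 47.4737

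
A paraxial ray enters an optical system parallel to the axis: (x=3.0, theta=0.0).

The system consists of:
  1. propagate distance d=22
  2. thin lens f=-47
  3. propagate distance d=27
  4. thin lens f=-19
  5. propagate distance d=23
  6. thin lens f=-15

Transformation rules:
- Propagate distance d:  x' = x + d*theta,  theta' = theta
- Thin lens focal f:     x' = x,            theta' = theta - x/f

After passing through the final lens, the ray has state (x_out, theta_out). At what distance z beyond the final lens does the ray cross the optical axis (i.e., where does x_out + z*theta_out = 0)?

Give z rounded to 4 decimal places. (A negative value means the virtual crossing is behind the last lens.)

Initial: x=3.0000 theta=0.0000
After 1 (propagate distance d=22): x=3.0000 theta=0.0000
After 2 (thin lens f=-47): x=3.0000 theta=3/47 (≈0.0638)
After 3 (propagate distance d=27): x=222/47 (≈4.7234) theta=3/47 (≈0.0638)
After 4 (thin lens f=-19): x=222/47 (≈4.7234) theta=279/893 (≈0.3124)
After 5 (propagate distance d=23): x=10635/893 (≈11.9093) theta=279/893 (≈0.3124)
After 6 (thin lens f=-15): x=10635/893 (≈11.9093) theta=52/47 (≈1.1064)
z_focus = -x_out/theta_out = -(10635/893)/(52/47) = -10635/988 ≈ -10.7642
Rounded to 4 decimal places: z = -10.7642

Answer: -10.7642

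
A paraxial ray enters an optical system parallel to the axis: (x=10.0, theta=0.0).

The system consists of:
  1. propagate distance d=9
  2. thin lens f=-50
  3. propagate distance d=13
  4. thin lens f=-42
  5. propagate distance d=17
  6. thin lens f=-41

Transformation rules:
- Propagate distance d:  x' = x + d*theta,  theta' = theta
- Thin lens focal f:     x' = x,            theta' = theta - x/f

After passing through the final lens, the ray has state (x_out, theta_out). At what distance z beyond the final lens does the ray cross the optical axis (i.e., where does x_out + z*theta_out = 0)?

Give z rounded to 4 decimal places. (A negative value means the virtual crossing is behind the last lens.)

Initial: x=10.0000 theta=0.0000
After 1 (propagate distance d=9): x=10.0000 theta=0.0000
After 2 (thin lens f=-50): x=10.0000 theta=0.2000
After 3 (propagate distance d=13): x=12.6000 theta=0.2000
After 4 (thin lens f=-42): x=12.6000 theta=0.5000
After 5 (propagate distance d=17): x=21.1000 theta=0.5000
After 6 (thin lens f=-41): x=21.1000 theta=208/205 (≈1.0146)
z_focus = -x_out/theta_out = -(21.1000)/(208/205) = -8651/416 ≈ -20.7957
Rounded to 4 decimal places: z = -20.7957

Answer: -20.7957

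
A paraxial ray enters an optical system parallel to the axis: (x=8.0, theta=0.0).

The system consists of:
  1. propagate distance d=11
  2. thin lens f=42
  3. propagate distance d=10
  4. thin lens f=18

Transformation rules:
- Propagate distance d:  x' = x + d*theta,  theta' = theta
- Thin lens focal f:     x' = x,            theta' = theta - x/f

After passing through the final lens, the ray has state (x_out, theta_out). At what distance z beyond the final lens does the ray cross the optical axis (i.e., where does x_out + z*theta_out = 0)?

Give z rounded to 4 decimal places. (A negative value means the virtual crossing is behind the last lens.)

Initial: x=8.0000 theta=0.0000
After 1 (propagate distance d=11): x=8.0000 theta=0.0000
After 2 (thin lens f=42): x=8.0000 theta=-4/21 (≈-0.1905)
After 3 (propagate distance d=10): x=128/21 (≈6.0952) theta=-4/21 (≈-0.1905)
After 4 (thin lens f=18): x=128/21 (≈6.0952) theta=-100/189 (≈-0.5291)
z_focus = -x_out/theta_out = -(128/21)/(-100/189) = 11.5200
Rounded to 4 decimal places: z = 11.5200

Answer: 11.5200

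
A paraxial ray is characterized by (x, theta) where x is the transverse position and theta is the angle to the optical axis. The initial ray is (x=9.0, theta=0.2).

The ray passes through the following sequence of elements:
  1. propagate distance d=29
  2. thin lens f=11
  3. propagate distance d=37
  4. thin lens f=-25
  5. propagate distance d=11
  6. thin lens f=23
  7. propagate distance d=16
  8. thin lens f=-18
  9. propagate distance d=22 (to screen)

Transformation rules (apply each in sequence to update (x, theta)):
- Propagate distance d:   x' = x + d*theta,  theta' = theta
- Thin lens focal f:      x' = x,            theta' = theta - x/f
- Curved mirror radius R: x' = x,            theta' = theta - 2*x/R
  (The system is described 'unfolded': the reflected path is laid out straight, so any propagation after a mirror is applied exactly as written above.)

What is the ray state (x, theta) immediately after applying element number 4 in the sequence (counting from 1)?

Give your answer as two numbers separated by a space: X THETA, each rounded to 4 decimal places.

Answer: -27.5818 -2.2487

Derivation:
Initial: x=9.0000 theta=0.2000
After 1 (propagate distance d=29): x=14.8000 theta=0.2000
After 2 (thin lens f=11): x=14.8000 theta=-63/55 (≈-1.1455)
After 3 (propagate distance d=37): x=-1517/55 (≈-27.5818) theta=-63/55 (≈-1.1455)
After 4 (thin lens f=-25): x=-1517/55 (≈-27.5818) theta=-3092/1375 (≈-2.2487)
Rounded to 4 decimal places: x = -27.5818, theta = -2.2487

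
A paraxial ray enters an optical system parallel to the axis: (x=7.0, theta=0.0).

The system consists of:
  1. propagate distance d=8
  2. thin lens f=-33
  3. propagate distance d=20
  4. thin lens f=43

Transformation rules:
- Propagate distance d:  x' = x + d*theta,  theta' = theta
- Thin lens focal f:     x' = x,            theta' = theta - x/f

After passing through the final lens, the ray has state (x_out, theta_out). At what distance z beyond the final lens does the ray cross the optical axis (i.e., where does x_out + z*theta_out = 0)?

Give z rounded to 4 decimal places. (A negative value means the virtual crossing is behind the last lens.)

Initial: x=7.0000 theta=0.0000
After 1 (propagate distance d=8): x=7.0000 theta=0.0000
After 2 (thin lens f=-33): x=7.0000 theta=7/33 (≈0.2121)
After 3 (propagate distance d=20): x=371/33 (≈11.2424) theta=7/33 (≈0.2121)
After 4 (thin lens f=43): x=371/33 (≈11.2424) theta=-70/1419 (≈-0.0493)
z_focus = -x_out/theta_out = -(371/33)/(-70/1419) = 227.9000
Rounded to 4 decimal places: z = 227.9000

Answer: 227.9000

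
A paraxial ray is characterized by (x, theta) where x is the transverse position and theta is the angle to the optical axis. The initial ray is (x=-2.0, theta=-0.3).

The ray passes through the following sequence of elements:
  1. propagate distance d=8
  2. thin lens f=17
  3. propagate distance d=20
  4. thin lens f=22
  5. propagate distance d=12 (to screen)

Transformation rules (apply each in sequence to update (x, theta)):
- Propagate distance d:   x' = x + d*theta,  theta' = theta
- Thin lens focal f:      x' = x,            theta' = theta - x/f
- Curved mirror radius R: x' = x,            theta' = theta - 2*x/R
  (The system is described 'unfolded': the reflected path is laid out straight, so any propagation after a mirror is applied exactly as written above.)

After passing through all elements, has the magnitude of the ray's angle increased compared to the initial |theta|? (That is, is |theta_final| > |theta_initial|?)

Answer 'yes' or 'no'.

Answer: no

Derivation:
Initial: x=-2.0000 theta=-0.3000
After 1 (propagate distance d=8): x=-4.4000 theta=-0.3000
After 2 (thin lens f=17): x=-4.4000 theta=-7/170 (≈-0.0412)
After 3 (propagate distance d=20): x=-444/85 (≈-5.2235) theta=-7/170 (≈-0.0412)
After 4 (thin lens f=22): x=-444/85 (≈-5.2235) theta=367/1870 (≈0.1963)
After 5 (propagate distance d=12 (to screen)): x=-2682/935 (≈-2.8684) theta=367/1870 (≈0.1963)
|theta_initial|=0.3000 |theta_final|=367/1870 (≈0.1963) -> not increased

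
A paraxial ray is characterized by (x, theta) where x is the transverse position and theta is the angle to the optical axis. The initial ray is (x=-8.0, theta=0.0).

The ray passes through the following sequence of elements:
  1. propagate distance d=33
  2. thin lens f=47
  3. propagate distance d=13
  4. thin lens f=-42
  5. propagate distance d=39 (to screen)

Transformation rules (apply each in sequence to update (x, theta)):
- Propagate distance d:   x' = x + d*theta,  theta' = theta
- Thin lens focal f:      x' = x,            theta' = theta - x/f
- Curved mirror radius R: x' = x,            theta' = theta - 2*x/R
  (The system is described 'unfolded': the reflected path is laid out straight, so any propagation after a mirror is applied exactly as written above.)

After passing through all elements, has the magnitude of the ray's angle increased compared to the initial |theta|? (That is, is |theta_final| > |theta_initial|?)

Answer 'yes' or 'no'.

Answer: yes

Derivation:
Initial: x=-8.0000 theta=0.0000
After 1 (propagate distance d=33): x=-8.0000 theta=0.0000
After 2 (thin lens f=47): x=-8.0000 theta=8/47 (≈0.1702)
After 3 (propagate distance d=13): x=-272/47 (≈-5.7872) theta=8/47 (≈0.1702)
After 4 (thin lens f=-42): x=-272/47 (≈-5.7872) theta=32/987 (≈0.0324)
After 5 (propagate distance d=39 (to screen)): x=-1488/329 (≈-4.5228) theta=32/987 (≈0.0324)
|theta_initial|=0.0000 |theta_final|=32/987 (≈0.0324) -> increased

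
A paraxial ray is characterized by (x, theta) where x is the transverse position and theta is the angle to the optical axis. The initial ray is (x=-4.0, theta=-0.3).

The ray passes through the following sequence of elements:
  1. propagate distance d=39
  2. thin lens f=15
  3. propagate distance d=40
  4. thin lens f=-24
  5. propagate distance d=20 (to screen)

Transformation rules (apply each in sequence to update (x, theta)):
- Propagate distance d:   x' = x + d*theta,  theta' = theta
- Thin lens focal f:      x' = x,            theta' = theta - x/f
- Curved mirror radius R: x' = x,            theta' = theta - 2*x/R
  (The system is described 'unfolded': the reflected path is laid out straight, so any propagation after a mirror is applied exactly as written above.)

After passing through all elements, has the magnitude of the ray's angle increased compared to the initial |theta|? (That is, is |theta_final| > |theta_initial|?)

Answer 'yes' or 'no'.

Answer: yes

Derivation:
Initial: x=-4.0000 theta=-0.3000
After 1 (propagate distance d=39): x=-15.7000 theta=-0.3000
After 2 (thin lens f=15): x=-15.7000 theta=56/75 (≈0.7467)
After 3 (propagate distance d=40): x=85/6 (≈14.1667) theta=56/75 (≈0.7467)
After 4 (thin lens f=-24): x=85/6 (≈14.1667) theta=4813/3600 (≈1.3369)
After 5 (propagate distance d=20 (to screen)): x=7363/180 (≈40.9056) theta=4813/3600 (≈1.3369)
|theta_initial|=0.3000 |theta_final|=4813/3600 (≈1.3369) -> increased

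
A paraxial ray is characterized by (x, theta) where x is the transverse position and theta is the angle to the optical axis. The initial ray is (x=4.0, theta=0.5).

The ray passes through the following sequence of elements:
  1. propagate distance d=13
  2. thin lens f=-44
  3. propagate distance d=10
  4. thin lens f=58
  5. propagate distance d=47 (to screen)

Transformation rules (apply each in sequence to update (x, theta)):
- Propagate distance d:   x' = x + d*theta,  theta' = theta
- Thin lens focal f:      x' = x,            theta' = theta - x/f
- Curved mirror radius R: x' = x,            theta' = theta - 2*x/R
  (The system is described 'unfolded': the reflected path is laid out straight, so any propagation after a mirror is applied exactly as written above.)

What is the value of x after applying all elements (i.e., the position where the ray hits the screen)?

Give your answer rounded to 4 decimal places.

Answer: 38.1082

Derivation:
Initial: x=4.0000 theta=0.5000
After 1 (propagate distance d=13): x=10.5000 theta=0.5000
After 2 (thin lens f=-44): x=10.5000 theta=65/88 (≈0.7386)
After 3 (propagate distance d=10): x=787/44 (≈17.8864) theta=65/88 (≈0.7386)
After 4 (thin lens f=58): x=787/44 (≈17.8864) theta=549/1276 (≈0.4303)
After 5 (propagate distance d=47 (to screen)): x=24313/638 (≈38.1082) theta=549/1276 (≈0.4303)
Rounded to 4 decimal places: x = 38.1082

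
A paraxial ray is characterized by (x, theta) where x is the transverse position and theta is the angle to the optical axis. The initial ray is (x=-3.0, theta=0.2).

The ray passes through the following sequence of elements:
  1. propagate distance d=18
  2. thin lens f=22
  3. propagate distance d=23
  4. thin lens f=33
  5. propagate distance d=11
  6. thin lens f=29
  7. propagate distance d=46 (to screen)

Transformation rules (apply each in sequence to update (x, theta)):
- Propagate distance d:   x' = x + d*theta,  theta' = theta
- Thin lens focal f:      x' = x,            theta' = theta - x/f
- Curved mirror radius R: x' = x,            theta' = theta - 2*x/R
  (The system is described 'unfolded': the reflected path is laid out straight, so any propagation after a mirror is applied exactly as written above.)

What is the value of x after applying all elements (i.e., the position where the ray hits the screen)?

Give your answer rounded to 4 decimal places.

Answer: -1.3295

Derivation:
Initial: x=-3.0000 theta=0.2000
After 1 (propagate distance d=18): x=0.6000 theta=0.2000
After 2 (thin lens f=22): x=0.6000 theta=19/110 (≈0.1727)
After 3 (propagate distance d=23): x=503/110 (≈4.5727) theta=19/110 (≈0.1727)
After 4 (thin lens f=33): x=503/110 (≈4.5727) theta=62/1815 (≈0.0342)
After 5 (propagate distance d=11): x=1633/330 (≈4.9485) theta=62/1815 (≈0.0342)
After 6 (thin lens f=29): x=1633/330 (≈4.9485) theta=-4789/35090 (≈-0.1365)
After 7 (propagate distance d=46 (to screen)): x=-27991/21054 (≈-1.3295) theta=-4789/35090 (≈-0.1365)
Rounded to 4 decimal places: x = -1.3295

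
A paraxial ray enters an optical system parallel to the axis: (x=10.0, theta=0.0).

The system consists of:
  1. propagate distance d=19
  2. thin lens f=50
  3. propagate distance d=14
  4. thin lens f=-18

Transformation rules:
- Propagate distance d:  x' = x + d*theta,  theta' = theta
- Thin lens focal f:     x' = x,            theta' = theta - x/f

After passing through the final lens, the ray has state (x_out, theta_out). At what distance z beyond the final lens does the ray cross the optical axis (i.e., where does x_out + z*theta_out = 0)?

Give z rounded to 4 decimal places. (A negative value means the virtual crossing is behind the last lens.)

Answer: -36.0000

Derivation:
Initial: x=10.0000 theta=0.0000
After 1 (propagate distance d=19): x=10.0000 theta=0.0000
After 2 (thin lens f=50): x=10.0000 theta=-0.2000
After 3 (propagate distance d=14): x=7.2000 theta=-0.2000
After 4 (thin lens f=-18): x=7.2000 theta=0.2000
z_focus = -x_out/theta_out = -(7.2000)/(0.2000) = -36.0000
Rounded to 4 decimal places: z = -36.0000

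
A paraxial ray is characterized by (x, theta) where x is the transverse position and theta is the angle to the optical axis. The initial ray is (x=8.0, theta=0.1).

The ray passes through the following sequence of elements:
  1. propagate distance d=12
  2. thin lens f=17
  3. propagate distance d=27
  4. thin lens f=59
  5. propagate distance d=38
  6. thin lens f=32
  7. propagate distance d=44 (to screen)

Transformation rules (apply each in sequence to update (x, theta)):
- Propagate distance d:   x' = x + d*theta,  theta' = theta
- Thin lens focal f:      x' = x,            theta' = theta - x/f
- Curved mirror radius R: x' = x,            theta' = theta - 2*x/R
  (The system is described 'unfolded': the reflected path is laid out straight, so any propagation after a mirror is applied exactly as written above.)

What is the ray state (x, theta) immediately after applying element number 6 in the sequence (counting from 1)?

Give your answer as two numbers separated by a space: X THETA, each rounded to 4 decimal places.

Initial: x=8.0000 theta=0.1000
After 1 (propagate distance d=12): x=9.2000 theta=0.1000
After 2 (thin lens f=17): x=9.2000 theta=-15/34 (≈-0.4412)
After 3 (propagate distance d=27): x=-461/170 (≈-2.7118) theta=-15/34 (≈-0.4412)
After 4 (thin lens f=59): x=-461/170 (≈-2.7118) theta=-1982/5015 (≈-0.3952)
After 5 (propagate distance d=38): x=-177831/10030 (≈-17.7299) theta=-1982/5015 (≈-0.3952)
After 6 (thin lens f=32): x=-177831/10030 (≈-17.7299) theta=2999/18880 (≈0.1588)
Rounded to 4 decimal places: x = -17.7299, theta = 0.1588

Answer: -17.7299 0.1588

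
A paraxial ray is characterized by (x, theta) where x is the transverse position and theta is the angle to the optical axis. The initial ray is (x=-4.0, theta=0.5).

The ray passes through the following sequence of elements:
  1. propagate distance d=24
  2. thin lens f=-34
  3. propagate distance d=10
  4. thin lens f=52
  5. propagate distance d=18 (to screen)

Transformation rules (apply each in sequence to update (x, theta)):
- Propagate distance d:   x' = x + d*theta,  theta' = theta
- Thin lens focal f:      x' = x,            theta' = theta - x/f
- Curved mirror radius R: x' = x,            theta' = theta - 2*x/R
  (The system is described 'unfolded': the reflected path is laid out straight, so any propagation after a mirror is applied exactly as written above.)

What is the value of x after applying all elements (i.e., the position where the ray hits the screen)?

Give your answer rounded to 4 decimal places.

Initial: x=-4.0000 theta=0.5000
After 1 (propagate distance d=24): x=8.0000 theta=0.5000
After 2 (thin lens f=-34): x=8.0000 theta=25/34 (≈0.7353)
After 3 (propagate distance d=10): x=261/17 (≈15.3529) theta=25/34 (≈0.7353)
After 4 (thin lens f=52): x=261/17 (≈15.3529) theta=389/884 (≈0.4400)
After 5 (propagate distance d=18 (to screen)): x=10287/442 (≈23.2738) theta=389/884 (≈0.4400)
Rounded to 4 decimal places: x = 23.2738

Answer: 23.2738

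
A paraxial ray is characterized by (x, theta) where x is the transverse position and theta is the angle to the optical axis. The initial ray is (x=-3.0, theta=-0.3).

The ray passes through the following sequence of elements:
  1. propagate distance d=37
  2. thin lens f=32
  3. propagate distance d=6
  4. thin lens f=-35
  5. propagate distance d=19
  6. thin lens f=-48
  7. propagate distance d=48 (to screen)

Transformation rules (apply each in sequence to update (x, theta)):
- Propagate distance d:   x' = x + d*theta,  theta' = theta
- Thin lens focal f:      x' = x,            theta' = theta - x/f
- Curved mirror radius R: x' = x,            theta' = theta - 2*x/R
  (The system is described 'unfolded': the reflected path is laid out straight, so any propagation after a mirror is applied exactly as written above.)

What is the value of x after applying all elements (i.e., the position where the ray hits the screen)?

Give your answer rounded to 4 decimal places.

Initial: x=-3.0000 theta=-0.3000
After 1 (propagate distance d=37): x=-14.1000 theta=-0.3000
After 2 (thin lens f=32): x=-14.1000 theta=9/64 (≈0.1406)
After 3 (propagate distance d=6): x=-2121/160 (≈-13.2563) theta=9/64 (≈0.1406)
After 4 (thin lens f=-35): x=-2121/160 (≈-13.2563) theta=-381/1600 (≈-0.2381)
After 5 (propagate distance d=19): x=-28449/1600 (≈-17.7806) theta=-381/1600 (≈-0.2381)
After 6 (thin lens f=-48): x=-28449/1600 (≈-17.7806) theta=-15579/25600 (≈-0.6086)
After 7 (propagate distance d=48 (to screen)): x=-37593/800 (≈-46.9913) theta=-15579/25600 (≈-0.6086)
Rounded to 4 decimal places: x = -46.9913

Answer: -46.9913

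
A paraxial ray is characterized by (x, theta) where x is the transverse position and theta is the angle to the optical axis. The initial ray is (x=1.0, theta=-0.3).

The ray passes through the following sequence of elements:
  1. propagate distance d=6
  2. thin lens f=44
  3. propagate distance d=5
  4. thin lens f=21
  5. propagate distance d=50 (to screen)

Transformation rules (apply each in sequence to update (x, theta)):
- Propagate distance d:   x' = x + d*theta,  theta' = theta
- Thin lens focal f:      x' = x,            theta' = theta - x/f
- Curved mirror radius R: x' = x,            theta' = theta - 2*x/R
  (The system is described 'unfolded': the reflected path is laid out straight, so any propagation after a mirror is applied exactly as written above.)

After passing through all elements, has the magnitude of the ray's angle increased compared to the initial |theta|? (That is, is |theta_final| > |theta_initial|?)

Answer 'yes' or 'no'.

Initial: x=1.0000 theta=-0.3000
After 1 (propagate distance d=6): x=-0.8000 theta=-0.3000
After 2 (thin lens f=44): x=-0.8000 theta=-31/110 (≈-0.2818)
After 3 (propagate distance d=5): x=-243/110 (≈-2.2091) theta=-31/110 (≈-0.2818)
After 4 (thin lens f=21): x=-243/110 (≈-2.2091) theta=-68/385 (≈-0.1766)
After 5 (propagate distance d=50 (to screen)): x=-8501/770 (≈-11.0403) theta=-68/385 (≈-0.1766)
|theta_initial|=0.3000 |theta_final|=68/385 (≈0.1766) -> not increased

Answer: no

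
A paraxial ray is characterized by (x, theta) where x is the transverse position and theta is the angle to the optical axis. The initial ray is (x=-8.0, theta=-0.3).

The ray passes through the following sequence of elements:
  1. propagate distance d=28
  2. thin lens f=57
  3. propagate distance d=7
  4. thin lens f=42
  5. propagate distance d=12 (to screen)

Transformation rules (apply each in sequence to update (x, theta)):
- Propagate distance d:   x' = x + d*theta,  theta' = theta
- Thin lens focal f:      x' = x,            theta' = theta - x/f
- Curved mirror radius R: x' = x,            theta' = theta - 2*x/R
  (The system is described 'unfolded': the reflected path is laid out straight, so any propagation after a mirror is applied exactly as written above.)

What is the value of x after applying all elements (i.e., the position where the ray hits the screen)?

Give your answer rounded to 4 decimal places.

Answer: -11.9231

Derivation:
Initial: x=-8.0000 theta=-0.3000
After 1 (propagate distance d=28): x=-16.4000 theta=-0.3000
After 2 (thin lens f=57): x=-16.4000 theta=-7/570 (≈-0.0123)
After 3 (propagate distance d=7): x=-9397/570 (≈-16.4860) theta=-7/570 (≈-0.0123)
After 4 (thin lens f=42): x=-9397/570 (≈-16.4860) theta=9103/23940 (≈0.3802)
After 5 (propagate distance d=12 (to screen)): x=-47573/3990 (≈-11.9231) theta=9103/23940 (≈0.3802)
Rounded to 4 decimal places: x = -11.9231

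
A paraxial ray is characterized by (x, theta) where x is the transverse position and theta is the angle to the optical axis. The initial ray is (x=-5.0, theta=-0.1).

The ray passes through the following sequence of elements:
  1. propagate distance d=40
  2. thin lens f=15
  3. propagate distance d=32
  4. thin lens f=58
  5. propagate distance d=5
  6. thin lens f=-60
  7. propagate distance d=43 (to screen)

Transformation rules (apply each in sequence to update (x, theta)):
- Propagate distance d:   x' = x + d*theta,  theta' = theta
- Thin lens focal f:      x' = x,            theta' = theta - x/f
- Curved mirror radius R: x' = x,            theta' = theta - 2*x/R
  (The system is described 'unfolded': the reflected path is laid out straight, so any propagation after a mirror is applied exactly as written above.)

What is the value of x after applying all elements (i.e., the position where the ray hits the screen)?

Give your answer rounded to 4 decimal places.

Initial: x=-5.0000 theta=-0.1000
After 1 (propagate distance d=40): x=-9.0000 theta=-0.1000
After 2 (thin lens f=15): x=-9.0000 theta=0.5000
After 3 (propagate distance d=32): x=7.0000 theta=0.5000
After 4 (thin lens f=58): x=7.0000 theta=11/29 (≈0.3793)
After 5 (propagate distance d=5): x=258/29 (≈8.8966) theta=11/29 (≈0.3793)
After 6 (thin lens f=-60): x=258/29 (≈8.8966) theta=153/290 (≈0.5276)
After 7 (propagate distance d=43 (to screen)): x=9159/290 (≈31.5828) theta=153/290 (≈0.5276)
Rounded to 4 decimal places: x = 31.5828

Answer: 31.5828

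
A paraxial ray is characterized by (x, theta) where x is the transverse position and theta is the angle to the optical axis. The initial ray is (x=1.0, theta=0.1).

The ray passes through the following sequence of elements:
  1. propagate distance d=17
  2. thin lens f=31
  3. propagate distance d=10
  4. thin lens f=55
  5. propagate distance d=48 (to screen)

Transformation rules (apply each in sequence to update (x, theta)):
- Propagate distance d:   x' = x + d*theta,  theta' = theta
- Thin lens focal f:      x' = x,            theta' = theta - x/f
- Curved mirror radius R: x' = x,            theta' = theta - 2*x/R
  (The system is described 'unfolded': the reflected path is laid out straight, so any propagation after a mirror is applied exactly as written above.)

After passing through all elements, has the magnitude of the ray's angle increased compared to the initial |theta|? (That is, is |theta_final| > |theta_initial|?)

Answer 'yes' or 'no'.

Answer: no

Derivation:
Initial: x=1.0000 theta=0.1000
After 1 (propagate distance d=17): x=2.7000 theta=0.1000
After 2 (thin lens f=31): x=2.7000 theta=2/155 (≈0.0129)
After 3 (propagate distance d=10): x=877/310 (≈2.8290) theta=2/155 (≈0.0129)
After 4 (thin lens f=55): x=877/310 (≈2.8290) theta=-657/17050 (≈-0.0385)
After 5 (propagate distance d=48 (to screen)): x=16699/17050 (≈0.9794) theta=-657/17050 (≈-0.0385)
|theta_initial|=0.1000 |theta_final|=657/17050 (≈0.0385) -> not increased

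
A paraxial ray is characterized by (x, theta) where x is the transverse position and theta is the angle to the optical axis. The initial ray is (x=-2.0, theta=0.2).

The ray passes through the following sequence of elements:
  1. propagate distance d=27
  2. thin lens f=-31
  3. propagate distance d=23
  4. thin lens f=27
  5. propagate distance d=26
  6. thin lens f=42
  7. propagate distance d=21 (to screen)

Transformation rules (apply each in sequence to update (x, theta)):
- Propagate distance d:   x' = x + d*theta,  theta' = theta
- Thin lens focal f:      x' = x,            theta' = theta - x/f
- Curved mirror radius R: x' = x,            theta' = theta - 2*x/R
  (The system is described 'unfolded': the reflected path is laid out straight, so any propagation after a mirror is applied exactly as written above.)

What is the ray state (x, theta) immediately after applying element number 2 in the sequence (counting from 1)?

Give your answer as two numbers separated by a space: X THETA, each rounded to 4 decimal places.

Answer: 3.4000 0.3097

Derivation:
Initial: x=-2.0000 theta=0.2000
After 1 (propagate distance d=27): x=3.4000 theta=0.2000
After 2 (thin lens f=-31): x=3.4000 theta=48/155 (≈0.3097)
Rounded to 4 decimal places: x = 3.4000, theta = 0.3097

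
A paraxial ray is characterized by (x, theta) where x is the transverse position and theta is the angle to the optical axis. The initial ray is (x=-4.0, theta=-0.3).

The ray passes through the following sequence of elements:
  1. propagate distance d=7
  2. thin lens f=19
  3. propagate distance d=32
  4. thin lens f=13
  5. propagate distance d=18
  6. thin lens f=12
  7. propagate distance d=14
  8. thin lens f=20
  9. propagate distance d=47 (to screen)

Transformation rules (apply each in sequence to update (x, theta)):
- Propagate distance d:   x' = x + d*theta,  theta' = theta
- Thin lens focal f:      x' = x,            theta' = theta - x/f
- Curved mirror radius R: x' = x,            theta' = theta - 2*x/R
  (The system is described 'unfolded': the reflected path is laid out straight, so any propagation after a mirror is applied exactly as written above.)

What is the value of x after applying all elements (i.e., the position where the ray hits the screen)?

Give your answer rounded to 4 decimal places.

Initial: x=-4.0000 theta=-0.3000
After 1 (propagate distance d=7): x=-6.1000 theta=-0.3000
After 2 (thin lens f=19): x=-6.1000 theta=2/95 (≈0.0211)
After 3 (propagate distance d=32): x=-1031/190 (≈-5.4263) theta=2/95 (≈0.0211)
After 4 (thin lens f=13): x=-1031/190 (≈-5.4263) theta=57/130 (≈0.4385)
After 5 (propagate distance d=18): x=6091/2470 (≈2.4660) theta=57/130 (≈0.4385)
After 6 (thin lens f=12): x=6091/2470 (≈2.4660) theta=1381/5928 (≈0.2330)
After 7 (propagate distance d=14): x=84881/14820 (≈5.7275) theta=1381/5928 (≈0.2330)
After 8 (thin lens f=20): x=84881/14820 (≈5.7275) theta=-5277/98800 (≈-0.0534)
After 9 (propagate distance d=47 (to screen)): x=73351/22800 (≈3.2171) theta=-5277/98800 (≈-0.0534)
Rounded to 4 decimal places: x = 3.2171

Answer: 3.2171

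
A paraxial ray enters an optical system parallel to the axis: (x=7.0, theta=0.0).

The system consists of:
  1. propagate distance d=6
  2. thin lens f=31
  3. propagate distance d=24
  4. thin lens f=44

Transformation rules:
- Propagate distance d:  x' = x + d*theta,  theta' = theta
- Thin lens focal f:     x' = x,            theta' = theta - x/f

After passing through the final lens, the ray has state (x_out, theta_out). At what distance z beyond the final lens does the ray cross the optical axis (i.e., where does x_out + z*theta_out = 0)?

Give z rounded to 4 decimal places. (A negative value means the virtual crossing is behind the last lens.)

Answer: 6.0392

Derivation:
Initial: x=7.0000 theta=0.0000
After 1 (propagate distance d=6): x=7.0000 theta=0.0000
After 2 (thin lens f=31): x=7.0000 theta=-7/31 (≈-0.2258)
After 3 (propagate distance d=24): x=49/31 (≈1.5806) theta=-7/31 (≈-0.2258)
After 4 (thin lens f=44): x=49/31 (≈1.5806) theta=-357/1364 (≈-0.2617)
z_focus = -x_out/theta_out = -(49/31)/(-357/1364) = 308/51 ≈ 6.0392
Rounded to 4 decimal places: z = 6.0392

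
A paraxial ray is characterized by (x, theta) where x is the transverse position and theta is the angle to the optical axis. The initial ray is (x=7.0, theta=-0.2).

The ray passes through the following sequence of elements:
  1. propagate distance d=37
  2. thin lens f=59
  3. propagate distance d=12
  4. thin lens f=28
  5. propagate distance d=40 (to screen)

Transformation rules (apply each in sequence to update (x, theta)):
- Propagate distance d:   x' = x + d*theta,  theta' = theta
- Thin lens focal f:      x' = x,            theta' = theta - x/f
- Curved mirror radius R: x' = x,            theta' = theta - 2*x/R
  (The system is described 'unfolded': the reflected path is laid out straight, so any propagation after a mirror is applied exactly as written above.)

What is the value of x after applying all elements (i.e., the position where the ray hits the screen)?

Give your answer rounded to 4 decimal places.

Initial: x=7.0000 theta=-0.2000
After 1 (propagate distance d=37): x=-0.4000 theta=-0.2000
After 2 (thin lens f=59): x=-0.4000 theta=-57/295 (≈-0.1932)
After 3 (propagate distance d=12): x=-802/295 (≈-2.7186) theta=-57/295 (≈-0.1932)
After 4 (thin lens f=28): x=-802/295 (≈-2.7186) theta=-397/4130 (≈-0.0961)
After 5 (propagate distance d=40 (to screen)): x=-13554/2065 (≈-6.5637) theta=-397/4130 (≈-0.0961)
Rounded to 4 decimal places: x = -6.5637

Answer: -6.5637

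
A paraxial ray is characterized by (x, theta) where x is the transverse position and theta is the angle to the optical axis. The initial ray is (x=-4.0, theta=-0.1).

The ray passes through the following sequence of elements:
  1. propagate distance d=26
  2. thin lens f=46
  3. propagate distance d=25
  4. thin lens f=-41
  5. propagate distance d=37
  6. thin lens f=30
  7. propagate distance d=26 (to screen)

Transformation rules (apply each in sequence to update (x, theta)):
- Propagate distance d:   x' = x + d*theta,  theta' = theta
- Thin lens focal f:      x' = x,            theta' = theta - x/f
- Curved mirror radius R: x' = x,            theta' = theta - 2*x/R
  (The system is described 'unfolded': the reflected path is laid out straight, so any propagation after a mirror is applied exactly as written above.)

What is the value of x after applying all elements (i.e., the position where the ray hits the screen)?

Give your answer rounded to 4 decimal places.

Initial: x=-4.0000 theta=-0.1000
After 1 (propagate distance d=26): x=-6.6000 theta=-0.1000
After 2 (thin lens f=46): x=-6.6000 theta=1/23 (≈0.0435)
After 3 (propagate distance d=25): x=-634/115 (≈-5.5130) theta=1/23 (≈0.0435)
After 4 (thin lens f=-41): x=-634/115 (≈-5.5130) theta=-429/4715 (≈-0.0910)
After 5 (propagate distance d=37): x=-41867/4715 (≈-8.8795) theta=-429/4715 (≈-0.0910)
After 6 (thin lens f=30): x=-41867/4715 (≈-8.8795) theta=28997/141450 (≈0.2050)
After 7 (propagate distance d=26 (to screen)): x=-251044/70725 (≈-3.5496) theta=28997/141450 (≈0.2050)
Rounded to 4 decimal places: x = -3.5496

Answer: -3.5496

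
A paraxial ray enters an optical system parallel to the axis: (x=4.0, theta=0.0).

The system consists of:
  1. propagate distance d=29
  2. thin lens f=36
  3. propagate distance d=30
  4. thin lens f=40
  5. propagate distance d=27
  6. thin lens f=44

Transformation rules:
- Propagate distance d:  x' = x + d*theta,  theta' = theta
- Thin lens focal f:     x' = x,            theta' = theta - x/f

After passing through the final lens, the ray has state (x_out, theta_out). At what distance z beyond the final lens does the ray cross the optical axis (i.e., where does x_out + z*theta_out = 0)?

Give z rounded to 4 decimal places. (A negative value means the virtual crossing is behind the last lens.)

Answer: -43.1389

Derivation:
Initial: x=4.0000 theta=0.0000
After 1 (propagate distance d=29): x=4.0000 theta=0.0000
After 2 (thin lens f=36): x=4.0000 theta=-1/9 (≈-0.1111)
After 3 (propagate distance d=30): x=2/3 (≈0.6667) theta=-1/9 (≈-0.1111)
After 4 (thin lens f=40): x=2/3 (≈0.6667) theta=-23/180 (≈-0.1278)
After 5 (propagate distance d=27): x=-167/60 (≈-2.7833) theta=-23/180 (≈-0.1278)
After 6 (thin lens f=44): x=-167/60 (≈-2.7833) theta=-511/7920 (≈-0.0645)
z_focus = -x_out/theta_out = -(-167/60)/(-511/7920) = -22044/511 ≈ -43.1389
Rounded to 4 decimal places: z = -43.1389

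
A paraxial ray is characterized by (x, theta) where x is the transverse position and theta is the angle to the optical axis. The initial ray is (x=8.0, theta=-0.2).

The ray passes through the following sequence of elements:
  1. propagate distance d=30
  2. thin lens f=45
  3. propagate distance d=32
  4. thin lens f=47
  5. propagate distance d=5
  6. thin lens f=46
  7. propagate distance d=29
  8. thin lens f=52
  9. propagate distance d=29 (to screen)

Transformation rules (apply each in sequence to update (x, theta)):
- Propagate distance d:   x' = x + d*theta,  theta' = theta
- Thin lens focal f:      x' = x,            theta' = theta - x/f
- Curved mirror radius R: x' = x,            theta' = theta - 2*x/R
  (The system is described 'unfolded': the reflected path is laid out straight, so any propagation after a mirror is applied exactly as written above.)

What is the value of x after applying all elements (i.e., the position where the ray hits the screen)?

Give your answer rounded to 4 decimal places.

Answer: -2.0426

Derivation:
Initial: x=8.0000 theta=-0.2000
After 1 (propagate distance d=30): x=2.0000 theta=-0.2000
After 2 (thin lens f=45): x=2.0000 theta=-11/45 (≈-0.2444)
After 3 (propagate distance d=32): x=-262/45 (≈-5.8222) theta=-11/45 (≈-0.2444)
After 4 (thin lens f=47): x=-262/45 (≈-5.8222) theta=-17/141 (≈-0.1206)
After 5 (propagate distance d=5): x=-13589/2115 (≈-6.4251) theta=-17/141 (≈-0.1206)
After 6 (thin lens f=46): x=-13589/2115 (≈-6.4251) theta=1859/97290 (≈0.0191)
After 7 (propagate distance d=29): x=-571183/97290 (≈-5.8709) theta=1859/97290 (≈0.0191)
After 8 (thin lens f=52): x=-571183/97290 (≈-5.8709) theta=9679/73320 (≈0.1320)
After 9 (propagate distance d=29 (to screen)): x=-10333837/5059080 (≈-2.0426) theta=9679/73320 (≈0.1320)
Rounded to 4 decimal places: x = -2.0426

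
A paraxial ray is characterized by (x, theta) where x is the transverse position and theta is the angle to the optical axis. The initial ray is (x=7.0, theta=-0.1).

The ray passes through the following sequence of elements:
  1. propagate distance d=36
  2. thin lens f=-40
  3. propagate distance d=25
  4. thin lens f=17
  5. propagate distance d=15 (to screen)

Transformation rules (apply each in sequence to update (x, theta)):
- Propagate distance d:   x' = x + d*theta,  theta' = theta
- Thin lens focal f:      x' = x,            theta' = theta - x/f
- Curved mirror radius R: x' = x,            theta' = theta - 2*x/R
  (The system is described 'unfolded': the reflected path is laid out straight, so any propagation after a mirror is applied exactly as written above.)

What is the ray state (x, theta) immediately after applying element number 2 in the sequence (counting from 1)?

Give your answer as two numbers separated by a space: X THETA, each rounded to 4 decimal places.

Initial: x=7.0000 theta=-0.1000
After 1 (propagate distance d=36): x=3.4000 theta=-0.1000
After 2 (thin lens f=-40): x=3.4000 theta=-0.0150
Rounded to 4 decimal places: x = 3.4000, theta = -0.0150

Answer: 3.4000 -0.0150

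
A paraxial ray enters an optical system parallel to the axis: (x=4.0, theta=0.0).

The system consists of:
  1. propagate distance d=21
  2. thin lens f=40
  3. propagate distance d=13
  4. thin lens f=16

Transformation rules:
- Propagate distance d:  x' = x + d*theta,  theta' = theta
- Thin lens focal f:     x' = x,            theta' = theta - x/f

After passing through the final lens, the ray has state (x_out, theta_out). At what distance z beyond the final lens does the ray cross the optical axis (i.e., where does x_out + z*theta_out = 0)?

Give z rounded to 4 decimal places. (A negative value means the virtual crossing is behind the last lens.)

Answer: 10.0465

Derivation:
Initial: x=4.0000 theta=0.0000
After 1 (propagate distance d=21): x=4.0000 theta=0.0000
After 2 (thin lens f=40): x=4.0000 theta=-0.1000
After 3 (propagate distance d=13): x=2.7000 theta=-0.1000
After 4 (thin lens f=16): x=2.7000 theta=-43/160 (≈-0.2688)
z_focus = -x_out/theta_out = -(2.7000)/(-43/160) = 432/43 ≈ 10.0465
Rounded to 4 decimal places: z = 10.0465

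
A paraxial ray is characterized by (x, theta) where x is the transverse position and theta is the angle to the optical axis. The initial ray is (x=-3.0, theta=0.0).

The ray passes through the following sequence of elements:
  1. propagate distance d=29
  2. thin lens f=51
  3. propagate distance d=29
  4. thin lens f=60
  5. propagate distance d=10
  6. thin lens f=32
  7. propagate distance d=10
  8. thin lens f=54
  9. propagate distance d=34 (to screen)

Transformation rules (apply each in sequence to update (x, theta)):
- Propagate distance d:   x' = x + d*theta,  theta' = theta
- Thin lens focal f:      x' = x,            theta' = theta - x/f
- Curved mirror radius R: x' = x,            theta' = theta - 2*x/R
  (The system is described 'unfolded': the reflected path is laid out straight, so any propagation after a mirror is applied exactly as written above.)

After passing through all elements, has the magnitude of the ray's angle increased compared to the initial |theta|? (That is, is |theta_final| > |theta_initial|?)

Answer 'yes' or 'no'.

Answer: yes

Derivation:
Initial: x=-3.0000 theta=0.0000
After 1 (propagate distance d=29): x=-3.0000 theta=0.0000
After 2 (thin lens f=51): x=-3.0000 theta=1/17 (≈0.0588)
After 3 (propagate distance d=29): x=-22/17 (≈-1.2941) theta=1/17 (≈0.0588)
After 4 (thin lens f=60): x=-22/17 (≈-1.2941) theta=41/510 (≈0.0804)
After 5 (propagate distance d=10): x=-25/51 (≈-0.4902) theta=41/510 (≈0.0804)
After 6 (thin lens f=32): x=-25/51 (≈-0.4902) theta=781/8160 (≈0.0957)
After 7 (propagate distance d=10): x=127/272 (≈0.4669) theta=781/8160 (≈0.0957)
After 8 (thin lens f=54): x=127/272 (≈0.4669) theta=3197/36720 (≈0.0871)
After 9 (propagate distance d=34 (to screen)): x=125843/36720 (≈3.4271) theta=3197/36720 (≈0.0871)
|theta_initial|=0.0000 |theta_final|=3197/36720 (≈0.0871) -> increased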